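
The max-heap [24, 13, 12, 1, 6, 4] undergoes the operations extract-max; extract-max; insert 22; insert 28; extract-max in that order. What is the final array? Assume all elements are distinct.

[22, 12, 4, 1, 6]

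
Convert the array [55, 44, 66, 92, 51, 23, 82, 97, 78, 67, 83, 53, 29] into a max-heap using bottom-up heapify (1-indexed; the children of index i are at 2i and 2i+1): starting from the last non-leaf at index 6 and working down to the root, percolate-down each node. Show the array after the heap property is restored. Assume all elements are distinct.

[97, 92, 82, 78, 83, 53, 66, 44, 55, 67, 51, 23, 29]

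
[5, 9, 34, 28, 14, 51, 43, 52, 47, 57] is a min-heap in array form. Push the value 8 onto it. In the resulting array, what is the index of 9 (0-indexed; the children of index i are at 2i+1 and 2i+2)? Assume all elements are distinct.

4

append 8 at index 10 → [5, 9, 34, 28, 14, 51, 43, 52, 47, 57, 8]
8 < parent 14 at index 4, swap → [5, 9, 34, 28, 8, 51, 43, 52, 47, 57, 14]
8 < parent 9 at index 1, swap → [5, 8, 34, 28, 9, 51, 43, 52, 47, 57, 14]
resulting array: [5, 8, 34, 28, 9, 51, 43, 52, 47, 57, 14]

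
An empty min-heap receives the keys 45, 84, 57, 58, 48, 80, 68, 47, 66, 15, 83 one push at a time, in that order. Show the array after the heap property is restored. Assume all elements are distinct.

[15, 45, 57, 48, 47, 80, 68, 84, 66, 58, 83]

Insert 45:
  append 45 at index 0 → [45] (no swap needed)
Insert 84:
  append 84 at index 1 → [45, 84] (no swap needed)
Insert 57:
  append 57 at index 2 → [45, 84, 57] (no swap needed)
Insert 58:
  append 58 at index 3 → [45, 84, 57, 58]
  58 < parent 84 at index 1, swap → [45, 58, 57, 84]
Insert 48:
  append 48 at index 4 → [45, 58, 57, 84, 48]
  48 < parent 58 at index 1, swap → [45, 48, 57, 84, 58]
Insert 80:
  append 80 at index 5 → [45, 48, 57, 84, 58, 80] (no swap needed)
Insert 68:
  append 68 at index 6 → [45, 48, 57, 84, 58, 80, 68] (no swap needed)
Insert 47:
  append 47 at index 7 → [45, 48, 57, 84, 58, 80, 68, 47]
  47 < parent 84 at index 3, swap → [45, 48, 57, 47, 58, 80, 68, 84]
  47 < parent 48 at index 1, swap → [45, 47, 57, 48, 58, 80, 68, 84]
Insert 66:
  append 66 at index 8 → [45, 47, 57, 48, 58, 80, 68, 84, 66] (no swap needed)
Insert 15:
  append 15 at index 9 → [45, 47, 57, 48, 58, 80, 68, 84, 66, 15]
  15 < parent 58 at index 4, swap → [45, 47, 57, 48, 15, 80, 68, 84, 66, 58]
  15 < parent 47 at index 1, swap → [45, 15, 57, 48, 47, 80, 68, 84, 66, 58]
  15 < parent 45 at index 0, swap → [15, 45, 57, 48, 47, 80, 68, 84, 66, 58]
Insert 83:
  append 83 at index 10 → [15, 45, 57, 48, 47, 80, 68, 84, 66, 58, 83] (no swap needed)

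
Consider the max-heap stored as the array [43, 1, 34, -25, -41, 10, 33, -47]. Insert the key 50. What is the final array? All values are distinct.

append 50 at index 8 → [43, 1, 34, -25, -41, 10, 33, -47, 50]
50 > parent -25 at index 3, swap → [43, 1, 34, 50, -41, 10, 33, -47, -25]
50 > parent 1 at index 1, swap → [43, 50, 34, 1, -41, 10, 33, -47, -25]
50 > parent 43 at index 0, swap → [50, 43, 34, 1, -41, 10, 33, -47, -25]

[50, 43, 34, 1, -41, 10, 33, -47, -25]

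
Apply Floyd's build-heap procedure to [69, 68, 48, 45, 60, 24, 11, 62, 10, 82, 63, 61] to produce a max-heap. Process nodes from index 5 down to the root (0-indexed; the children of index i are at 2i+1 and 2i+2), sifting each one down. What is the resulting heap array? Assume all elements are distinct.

sift down from index 5:
  24 vs only child 61 at index 11, swap → [69, 68, 48, 45, 60, 61, 11, 62, 10, 82, 63, 24]
sift down from index 4:
  60 vs larger child 82 at index 9, swap → [69, 68, 48, 45, 82, 61, 11, 62, 10, 60, 63, 24]
sift down from index 3:
  45 vs larger child 62 at index 7, swap → [69, 68, 48, 62, 82, 61, 11, 45, 10, 60, 63, 24]
sift down from index 2:
  48 vs larger child 61 at index 5, swap → [69, 68, 61, 62, 82, 48, 11, 45, 10, 60, 63, 24]
sift down from index 1:
  68 vs larger child 82 at index 4, swap → [69, 82, 61, 62, 68, 48, 11, 45, 10, 60, 63, 24]
sift down from index 0:
  69 vs larger child 82 at index 1, swap → [82, 69, 61, 62, 68, 48, 11, 45, 10, 60, 63, 24]

[82, 69, 61, 62, 68, 48, 11, 45, 10, 60, 63, 24]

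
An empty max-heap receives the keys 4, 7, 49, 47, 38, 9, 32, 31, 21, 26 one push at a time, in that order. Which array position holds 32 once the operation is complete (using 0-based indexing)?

2

Insert 4:
  append 4 at index 0 → [4] (no swap needed)
Insert 7:
  append 7 at index 1 → [4, 7]
  7 > parent 4 at index 0, swap → [7, 4]
Insert 49:
  append 49 at index 2 → [7, 4, 49]
  49 > parent 7 at index 0, swap → [49, 4, 7]
Insert 47:
  append 47 at index 3 → [49, 4, 7, 47]
  47 > parent 4 at index 1, swap → [49, 47, 7, 4]
Insert 38:
  append 38 at index 4 → [49, 47, 7, 4, 38] (no swap needed)
Insert 9:
  append 9 at index 5 → [49, 47, 7, 4, 38, 9]
  9 > parent 7 at index 2, swap → [49, 47, 9, 4, 38, 7]
Insert 32:
  append 32 at index 6 → [49, 47, 9, 4, 38, 7, 32]
  32 > parent 9 at index 2, swap → [49, 47, 32, 4, 38, 7, 9]
Insert 31:
  append 31 at index 7 → [49, 47, 32, 4, 38, 7, 9, 31]
  31 > parent 4 at index 3, swap → [49, 47, 32, 31, 38, 7, 9, 4]
Insert 21:
  append 21 at index 8 → [49, 47, 32, 31, 38, 7, 9, 4, 21] (no swap needed)
Insert 26:
  append 26 at index 9 → [49, 47, 32, 31, 38, 7, 9, 4, 21, 26] (no swap needed)
resulting array: [49, 47, 32, 31, 38, 7, 9, 4, 21, 26]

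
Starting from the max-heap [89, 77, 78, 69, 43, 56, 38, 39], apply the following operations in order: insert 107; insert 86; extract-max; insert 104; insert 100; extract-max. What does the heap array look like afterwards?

[100, 89, 78, 77, 86, 56, 38, 39, 69, 43]

insert 107:
  append 107 at index 8 → [89, 77, 78, 69, 43, 56, 38, 39, 107]
  107 > parent 69 at index 3, swap → [89, 77, 78, 107, 43, 56, 38, 39, 69]
  107 > parent 77 at index 1, swap → [89, 107, 78, 77, 43, 56, 38, 39, 69]
  107 > parent 89 at index 0, swap → [107, 89, 78, 77, 43, 56, 38, 39, 69]
insert 86:
  append 86 at index 9 → [107, 89, 78, 77, 43, 56, 38, 39, 69, 86]
  86 > parent 43 at index 4, swap → [107, 89, 78, 77, 86, 56, 38, 39, 69, 43]
extract-max → returns 107:
  remove root 107; move last element 43 to root → [43, 89, 78, 77, 86, 56, 38, 39, 69]
  43 vs larger child 89 at index 1, swap → [89, 43, 78, 77, 86, 56, 38, 39, 69]
  43 vs larger child 86 at index 4, swap → [89, 86, 78, 77, 43, 56, 38, 39, 69]
insert 104:
  append 104 at index 9 → [89, 86, 78, 77, 43, 56, 38, 39, 69, 104]
  104 > parent 43 at index 4, swap → [89, 86, 78, 77, 104, 56, 38, 39, 69, 43]
  104 > parent 86 at index 1, swap → [89, 104, 78, 77, 86, 56, 38, 39, 69, 43]
  104 > parent 89 at index 0, swap → [104, 89, 78, 77, 86, 56, 38, 39, 69, 43]
insert 100:
  append 100 at index 10 → [104, 89, 78, 77, 86, 56, 38, 39, 69, 43, 100]
  100 > parent 86 at index 4, swap → [104, 89, 78, 77, 100, 56, 38, 39, 69, 43, 86]
  100 > parent 89 at index 1, swap → [104, 100, 78, 77, 89, 56, 38, 39, 69, 43, 86]
extract-max → returns 104:
  remove root 104; move last element 86 to root → [86, 100, 78, 77, 89, 56, 38, 39, 69, 43]
  86 vs larger child 100 at index 1, swap → [100, 86, 78, 77, 89, 56, 38, 39, 69, 43]
  86 vs larger child 89 at index 4, swap → [100, 89, 78, 77, 86, 56, 38, 39, 69, 43]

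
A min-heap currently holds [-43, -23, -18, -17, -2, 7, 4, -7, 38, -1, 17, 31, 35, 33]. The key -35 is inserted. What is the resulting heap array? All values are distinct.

[-43, -23, -35, -17, -2, 7, -18, -7, 38, -1, 17, 31, 35, 33, 4]

append -35 at index 14 → [-43, -23, -18, -17, -2, 7, 4, -7, 38, -1, 17, 31, 35, 33, -35]
-35 < parent 4 at index 6, swap → [-43, -23, -18, -17, -2, 7, -35, -7, 38, -1, 17, 31, 35, 33, 4]
-35 < parent -18 at index 2, swap → [-43, -23, -35, -17, -2, 7, -18, -7, 38, -1, 17, 31, 35, 33, 4]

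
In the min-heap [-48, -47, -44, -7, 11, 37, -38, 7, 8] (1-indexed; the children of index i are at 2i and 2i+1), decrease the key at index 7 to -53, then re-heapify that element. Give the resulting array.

set index 7 from -38 to -53 → [-48, -47, -44, -7, 11, 37, -53, 7, 8]
-53 < parent -44 at index 3, swap → [-48, -47, -53, -7, 11, 37, -44, 7, 8]
-53 < parent -48 at index 1, swap → [-53, -47, -48, -7, 11, 37, -44, 7, 8]

[-53, -47, -48, -7, 11, 37, -44, 7, 8]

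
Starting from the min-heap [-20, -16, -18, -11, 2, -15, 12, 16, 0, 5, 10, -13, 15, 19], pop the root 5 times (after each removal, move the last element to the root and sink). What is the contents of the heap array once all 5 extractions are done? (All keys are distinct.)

extract-min #1 returns -20:
  remove root -20; move last element 19 to root → [19, -16, -18, -11, 2, -15, 12, 16, 0, 5, 10, -13, 15]
  19 vs smaller child -18 at index 2, swap → [-18, -16, 19, -11, 2, -15, 12, 16, 0, 5, 10, -13, 15]
  19 vs smaller child -15 at index 5, swap → [-18, -16, -15, -11, 2, 19, 12, 16, 0, 5, 10, -13, 15]
  19 vs smaller child -13 at index 11, swap → [-18, -16, -15, -11, 2, -13, 12, 16, 0, 5, 10, 19, 15]
extract-min #2 returns -18:
  remove root -18; move last element 15 to root → [15, -16, -15, -11, 2, -13, 12, 16, 0, 5, 10, 19]
  15 vs smaller child -16 at index 1, swap → [-16, 15, -15, -11, 2, -13, 12, 16, 0, 5, 10, 19]
  15 vs smaller child -11 at index 3, swap → [-16, -11, -15, 15, 2, -13, 12, 16, 0, 5, 10, 19]
  15 vs smaller child 0 at index 8, swap → [-16, -11, -15, 0, 2, -13, 12, 16, 15, 5, 10, 19]
extract-min #3 returns -16:
  remove root -16; move last element 19 to root → [19, -11, -15, 0, 2, -13, 12, 16, 15, 5, 10]
  19 vs smaller child -15 at index 2, swap → [-15, -11, 19, 0, 2, -13, 12, 16, 15, 5, 10]
  19 vs smaller child -13 at index 5, swap → [-15, -11, -13, 0, 2, 19, 12, 16, 15, 5, 10]
extract-min #4 returns -15:
  remove root -15; move last element 10 to root → [10, -11, -13, 0, 2, 19, 12, 16, 15, 5]
  10 vs smaller child -13 at index 2, swap → [-13, -11, 10, 0, 2, 19, 12, 16, 15, 5]
extract-min #5 returns -13:
  remove root -13; move last element 5 to root → [5, -11, 10, 0, 2, 19, 12, 16, 15]
  5 vs smaller child -11 at index 1, swap → [-11, 5, 10, 0, 2, 19, 12, 16, 15]
  5 vs smaller child 0 at index 3, swap → [-11, 0, 10, 5, 2, 19, 12, 16, 15]

[-11, 0, 10, 5, 2, 19, 12, 16, 15]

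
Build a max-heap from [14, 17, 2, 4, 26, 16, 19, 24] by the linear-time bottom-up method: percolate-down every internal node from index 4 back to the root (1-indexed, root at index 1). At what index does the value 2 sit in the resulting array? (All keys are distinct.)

7

sift down from index 4:
  4 vs only child 24 at index 8, swap → [14, 17, 2, 24, 26, 16, 19, 4]
sift down from index 3:
  2 vs larger child 19 at index 7, swap → [14, 17, 19, 24, 26, 16, 2, 4]
sift down from index 2:
  17 vs larger child 26 at index 5, swap → [14, 26, 19, 24, 17, 16, 2, 4]
sift down from index 1:
  14 vs larger child 26 at index 2, swap → [26, 14, 19, 24, 17, 16, 2, 4]
  14 vs larger child 24 at index 4, swap → [26, 24, 19, 14, 17, 16, 2, 4]
resulting array: [26, 24, 19, 14, 17, 16, 2, 4]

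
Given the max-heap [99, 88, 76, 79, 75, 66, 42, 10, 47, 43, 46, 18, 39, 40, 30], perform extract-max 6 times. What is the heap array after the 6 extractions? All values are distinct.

extract-max #1 returns 99:
  remove root 99; move last element 30 to root → [30, 88, 76, 79, 75, 66, 42, 10, 47, 43, 46, 18, 39, 40]
  30 vs larger child 88 at index 1, swap → [88, 30, 76, 79, 75, 66, 42, 10, 47, 43, 46, 18, 39, 40]
  30 vs larger child 79 at index 3, swap → [88, 79, 76, 30, 75, 66, 42, 10, 47, 43, 46, 18, 39, 40]
  30 vs larger child 47 at index 8, swap → [88, 79, 76, 47, 75, 66, 42, 10, 30, 43, 46, 18, 39, 40]
extract-max #2 returns 88:
  remove root 88; move last element 40 to root → [40, 79, 76, 47, 75, 66, 42, 10, 30, 43, 46, 18, 39]
  40 vs larger child 79 at index 1, swap → [79, 40, 76, 47, 75, 66, 42, 10, 30, 43, 46, 18, 39]
  40 vs larger child 75 at index 4, swap → [79, 75, 76, 47, 40, 66, 42, 10, 30, 43, 46, 18, 39]
  40 vs larger child 46 at index 10, swap → [79, 75, 76, 47, 46, 66, 42, 10, 30, 43, 40, 18, 39]
extract-max #3 returns 79:
  remove root 79; move last element 39 to root → [39, 75, 76, 47, 46, 66, 42, 10, 30, 43, 40, 18]
  39 vs larger child 76 at index 2, swap → [76, 75, 39, 47, 46, 66, 42, 10, 30, 43, 40, 18]
  39 vs larger child 66 at index 5, swap → [76, 75, 66, 47, 46, 39, 42, 10, 30, 43, 40, 18]
extract-max #4 returns 76:
  remove root 76; move last element 18 to root → [18, 75, 66, 47, 46, 39, 42, 10, 30, 43, 40]
  18 vs larger child 75 at index 1, swap → [75, 18, 66, 47, 46, 39, 42, 10, 30, 43, 40]
  18 vs larger child 47 at index 3, swap → [75, 47, 66, 18, 46, 39, 42, 10, 30, 43, 40]
  18 vs larger child 30 at index 8, swap → [75, 47, 66, 30, 46, 39, 42, 10, 18, 43, 40]
extract-max #5 returns 75:
  remove root 75; move last element 40 to root → [40, 47, 66, 30, 46, 39, 42, 10, 18, 43]
  40 vs larger child 66 at index 2, swap → [66, 47, 40, 30, 46, 39, 42, 10, 18, 43]
  40 vs larger child 42 at index 6, swap → [66, 47, 42, 30, 46, 39, 40, 10, 18, 43]
extract-max #6 returns 66:
  remove root 66; move last element 43 to root → [43, 47, 42, 30, 46, 39, 40, 10, 18]
  43 vs larger child 47 at index 1, swap → [47, 43, 42, 30, 46, 39, 40, 10, 18]
  43 vs larger child 46 at index 4, swap → [47, 46, 42, 30, 43, 39, 40, 10, 18]

[47, 46, 42, 30, 43, 39, 40, 10, 18]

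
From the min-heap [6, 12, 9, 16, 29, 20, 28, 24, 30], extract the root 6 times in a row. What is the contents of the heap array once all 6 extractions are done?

extract-min #1 returns 6:
  remove root 6; move last element 30 to root → [30, 12, 9, 16, 29, 20, 28, 24]
  30 vs smaller child 9 at index 2, swap → [9, 12, 30, 16, 29, 20, 28, 24]
  30 vs smaller child 20 at index 5, swap → [9, 12, 20, 16, 29, 30, 28, 24]
extract-min #2 returns 9:
  remove root 9; move last element 24 to root → [24, 12, 20, 16, 29, 30, 28]
  24 vs smaller child 12 at index 1, swap → [12, 24, 20, 16, 29, 30, 28]
  24 vs smaller child 16 at index 3, swap → [12, 16, 20, 24, 29, 30, 28]
extract-min #3 returns 12:
  remove root 12; move last element 28 to root → [28, 16, 20, 24, 29, 30]
  28 vs smaller child 16 at index 1, swap → [16, 28, 20, 24, 29, 30]
  28 vs smaller child 24 at index 3, swap → [16, 24, 20, 28, 29, 30]
extract-min #4 returns 16:
  remove root 16; move last element 30 to root → [30, 24, 20, 28, 29]
  30 vs smaller child 20 at index 2, swap → [20, 24, 30, 28, 29]
extract-min #5 returns 20:
  remove root 20; move last element 29 to root → [29, 24, 30, 28]
  29 vs smaller child 24 at index 1, swap → [24, 29, 30, 28]
  29 vs only child 28 at index 3, swap → [24, 28, 30, 29]
extract-min #6 returns 24:
  remove root 24; move last element 29 to root → [29, 28, 30]
  29 vs smaller child 28 at index 1, swap → [28, 29, 30]

[28, 29, 30]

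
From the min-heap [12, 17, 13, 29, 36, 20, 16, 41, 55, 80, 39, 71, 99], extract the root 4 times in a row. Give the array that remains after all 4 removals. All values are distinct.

[20, 29, 71, 39, 36, 80, 99, 41, 55]

extract-min #1 returns 12:
  remove root 12; move last element 99 to root → [99, 17, 13, 29, 36, 20, 16, 41, 55, 80, 39, 71]
  99 vs smaller child 13 at index 2, swap → [13, 17, 99, 29, 36, 20, 16, 41, 55, 80, 39, 71]
  99 vs smaller child 16 at index 6, swap → [13, 17, 16, 29, 36, 20, 99, 41, 55, 80, 39, 71]
extract-min #2 returns 13:
  remove root 13; move last element 71 to root → [71, 17, 16, 29, 36, 20, 99, 41, 55, 80, 39]
  71 vs smaller child 16 at index 2, swap → [16, 17, 71, 29, 36, 20, 99, 41, 55, 80, 39]
  71 vs smaller child 20 at index 5, swap → [16, 17, 20, 29, 36, 71, 99, 41, 55, 80, 39]
extract-min #3 returns 16:
  remove root 16; move last element 39 to root → [39, 17, 20, 29, 36, 71, 99, 41, 55, 80]
  39 vs smaller child 17 at index 1, swap → [17, 39, 20, 29, 36, 71, 99, 41, 55, 80]
  39 vs smaller child 29 at index 3, swap → [17, 29, 20, 39, 36, 71, 99, 41, 55, 80]
extract-min #4 returns 17:
  remove root 17; move last element 80 to root → [80, 29, 20, 39, 36, 71, 99, 41, 55]
  80 vs smaller child 20 at index 2, swap → [20, 29, 80, 39, 36, 71, 99, 41, 55]
  80 vs smaller child 71 at index 5, swap → [20, 29, 71, 39, 36, 80, 99, 41, 55]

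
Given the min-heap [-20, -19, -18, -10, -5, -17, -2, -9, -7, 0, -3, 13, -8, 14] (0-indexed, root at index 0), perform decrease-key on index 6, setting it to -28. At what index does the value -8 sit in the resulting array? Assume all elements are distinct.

set index 6 from -2 to -28 → [-20, -19, -18, -10, -5, -17, -28, -9, -7, 0, -3, 13, -8, 14]
-28 < parent -18 at index 2, swap → [-20, -19, -28, -10, -5, -17, -18, -9, -7, 0, -3, 13, -8, 14]
-28 < parent -20 at index 0, swap → [-28, -19, -20, -10, -5, -17, -18, -9, -7, 0, -3, 13, -8, 14]
resulting array: [-28, -19, -20, -10, -5, -17, -18, -9, -7, 0, -3, 13, -8, 14]

12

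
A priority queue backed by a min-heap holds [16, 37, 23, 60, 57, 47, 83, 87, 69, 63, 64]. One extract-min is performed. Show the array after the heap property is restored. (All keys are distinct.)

remove root 16; move last element 64 to root → [64, 37, 23, 60, 57, 47, 83, 87, 69, 63]
64 vs smaller child 23 at index 2, swap → [23, 37, 64, 60, 57, 47, 83, 87, 69, 63]
64 vs smaller child 47 at index 5, swap → [23, 37, 47, 60, 57, 64, 83, 87, 69, 63]

[23, 37, 47, 60, 57, 64, 83, 87, 69, 63]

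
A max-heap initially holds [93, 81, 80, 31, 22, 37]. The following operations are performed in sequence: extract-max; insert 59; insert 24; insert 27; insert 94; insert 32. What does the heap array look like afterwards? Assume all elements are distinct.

[94, 81, 80, 37, 32, 59, 24, 27, 31, 22]

extract-max → returns 93:
  remove root 93; move last element 37 to root → [37, 81, 80, 31, 22]
  37 vs larger child 81 at index 1, swap → [81, 37, 80, 31, 22]
insert 59:
  append 59 at index 5 → [81, 37, 80, 31, 22, 59] (no swap needed)
insert 24:
  append 24 at index 6 → [81, 37, 80, 31, 22, 59, 24] (no swap needed)
insert 27:
  append 27 at index 7 → [81, 37, 80, 31, 22, 59, 24, 27] (no swap needed)
insert 94:
  append 94 at index 8 → [81, 37, 80, 31, 22, 59, 24, 27, 94]
  94 > parent 31 at index 3, swap → [81, 37, 80, 94, 22, 59, 24, 27, 31]
  94 > parent 37 at index 1, swap → [81, 94, 80, 37, 22, 59, 24, 27, 31]
  94 > parent 81 at index 0, swap → [94, 81, 80, 37, 22, 59, 24, 27, 31]
insert 32:
  append 32 at index 9 → [94, 81, 80, 37, 22, 59, 24, 27, 31, 32]
  32 > parent 22 at index 4, swap → [94, 81, 80, 37, 32, 59, 24, 27, 31, 22]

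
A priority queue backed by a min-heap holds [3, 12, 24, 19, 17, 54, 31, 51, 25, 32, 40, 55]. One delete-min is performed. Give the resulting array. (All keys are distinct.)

remove root 3; move last element 55 to root → [55, 12, 24, 19, 17, 54, 31, 51, 25, 32, 40]
55 vs smaller child 12 at index 1, swap → [12, 55, 24, 19, 17, 54, 31, 51, 25, 32, 40]
55 vs smaller child 17 at index 4, swap → [12, 17, 24, 19, 55, 54, 31, 51, 25, 32, 40]
55 vs smaller child 32 at index 9, swap → [12, 17, 24, 19, 32, 54, 31, 51, 25, 55, 40]

[12, 17, 24, 19, 32, 54, 31, 51, 25, 55, 40]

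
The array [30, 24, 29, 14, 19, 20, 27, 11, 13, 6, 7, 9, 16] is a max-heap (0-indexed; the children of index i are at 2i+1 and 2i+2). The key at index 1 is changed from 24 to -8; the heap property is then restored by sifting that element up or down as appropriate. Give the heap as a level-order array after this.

set index 1 from 24 to -8 → [30, -8, 29, 14, 19, 20, 27, 11, 13, 6, 7, 9, 16]
-8 vs larger child 19 at index 4, swap → [30, 19, 29, 14, -8, 20, 27, 11, 13, 6, 7, 9, 16]
-8 vs larger child 7 at index 10, swap → [30, 19, 29, 14, 7, 20, 27, 11, 13, 6, -8, 9, 16]

[30, 19, 29, 14, 7, 20, 27, 11, 13, 6, -8, 9, 16]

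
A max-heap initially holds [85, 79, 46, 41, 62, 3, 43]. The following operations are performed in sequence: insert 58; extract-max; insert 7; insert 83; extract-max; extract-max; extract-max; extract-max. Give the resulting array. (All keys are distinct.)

insert 58:
  append 58 at index 7 → [85, 79, 46, 41, 62, 3, 43, 58]
  58 > parent 41 at index 3, swap → [85, 79, 46, 58, 62, 3, 43, 41]
extract-max → returns 85:
  remove root 85; move last element 41 to root → [41, 79, 46, 58, 62, 3, 43]
  41 vs larger child 79 at index 1, swap → [79, 41, 46, 58, 62, 3, 43]
  41 vs larger child 62 at index 4, swap → [79, 62, 46, 58, 41, 3, 43]
insert 7:
  append 7 at index 7 → [79, 62, 46, 58, 41, 3, 43, 7] (no swap needed)
insert 83:
  append 83 at index 8 → [79, 62, 46, 58, 41, 3, 43, 7, 83]
  83 > parent 58 at index 3, swap → [79, 62, 46, 83, 41, 3, 43, 7, 58]
  83 > parent 62 at index 1, swap → [79, 83, 46, 62, 41, 3, 43, 7, 58]
  83 > parent 79 at index 0, swap → [83, 79, 46, 62, 41, 3, 43, 7, 58]
extract-max → returns 83:
  remove root 83; move last element 58 to root → [58, 79, 46, 62, 41, 3, 43, 7]
  58 vs larger child 79 at index 1, swap → [79, 58, 46, 62, 41, 3, 43, 7]
  58 vs larger child 62 at index 3, swap → [79, 62, 46, 58, 41, 3, 43, 7]
extract-max → returns 79:
  remove root 79; move last element 7 to root → [7, 62, 46, 58, 41, 3, 43]
  7 vs larger child 62 at index 1, swap → [62, 7, 46, 58, 41, 3, 43]
  7 vs larger child 58 at index 3, swap → [62, 58, 46, 7, 41, 3, 43]
extract-max → returns 62:
  remove root 62; move last element 43 to root → [43, 58, 46, 7, 41, 3]
  43 vs larger child 58 at index 1, swap → [58, 43, 46, 7, 41, 3]
extract-max → returns 58:
  remove root 58; move last element 3 to root → [3, 43, 46, 7, 41]
  3 vs larger child 46 at index 2, swap → [46, 43, 3, 7, 41]

[46, 43, 3, 7, 41]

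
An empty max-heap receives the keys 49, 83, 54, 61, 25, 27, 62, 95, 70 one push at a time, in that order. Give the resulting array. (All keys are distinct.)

[95, 83, 62, 70, 25, 27, 54, 49, 61]

Insert 49:
  append 49 at index 0 → [49] (no swap needed)
Insert 83:
  append 83 at index 1 → [49, 83]
  83 > parent 49 at index 0, swap → [83, 49]
Insert 54:
  append 54 at index 2 → [83, 49, 54] (no swap needed)
Insert 61:
  append 61 at index 3 → [83, 49, 54, 61]
  61 > parent 49 at index 1, swap → [83, 61, 54, 49]
Insert 25:
  append 25 at index 4 → [83, 61, 54, 49, 25] (no swap needed)
Insert 27:
  append 27 at index 5 → [83, 61, 54, 49, 25, 27] (no swap needed)
Insert 62:
  append 62 at index 6 → [83, 61, 54, 49, 25, 27, 62]
  62 > parent 54 at index 2, swap → [83, 61, 62, 49, 25, 27, 54]
Insert 95:
  append 95 at index 7 → [83, 61, 62, 49, 25, 27, 54, 95]
  95 > parent 49 at index 3, swap → [83, 61, 62, 95, 25, 27, 54, 49]
  95 > parent 61 at index 1, swap → [83, 95, 62, 61, 25, 27, 54, 49]
  95 > parent 83 at index 0, swap → [95, 83, 62, 61, 25, 27, 54, 49]
Insert 70:
  append 70 at index 8 → [95, 83, 62, 61, 25, 27, 54, 49, 70]
  70 > parent 61 at index 3, swap → [95, 83, 62, 70, 25, 27, 54, 49, 61]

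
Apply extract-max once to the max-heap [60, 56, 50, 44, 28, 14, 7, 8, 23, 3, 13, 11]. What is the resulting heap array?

[56, 44, 50, 23, 28, 14, 7, 8, 11, 3, 13]

remove root 60; move last element 11 to root → [11, 56, 50, 44, 28, 14, 7, 8, 23, 3, 13]
11 vs larger child 56 at index 1, swap → [56, 11, 50, 44, 28, 14, 7, 8, 23, 3, 13]
11 vs larger child 44 at index 3, swap → [56, 44, 50, 11, 28, 14, 7, 8, 23, 3, 13]
11 vs larger child 23 at index 8, swap → [56, 44, 50, 23, 28, 14, 7, 8, 11, 3, 13]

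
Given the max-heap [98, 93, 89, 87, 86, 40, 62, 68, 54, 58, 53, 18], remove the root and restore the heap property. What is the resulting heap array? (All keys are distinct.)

remove root 98; move last element 18 to root → [18, 93, 89, 87, 86, 40, 62, 68, 54, 58, 53]
18 vs larger child 93 at index 1, swap → [93, 18, 89, 87, 86, 40, 62, 68, 54, 58, 53]
18 vs larger child 87 at index 3, swap → [93, 87, 89, 18, 86, 40, 62, 68, 54, 58, 53]
18 vs larger child 68 at index 7, swap → [93, 87, 89, 68, 86, 40, 62, 18, 54, 58, 53]

[93, 87, 89, 68, 86, 40, 62, 18, 54, 58, 53]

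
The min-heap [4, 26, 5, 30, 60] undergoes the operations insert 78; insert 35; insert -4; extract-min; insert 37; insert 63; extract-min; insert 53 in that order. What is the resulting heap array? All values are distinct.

insert 78:
  append 78 at index 5 → [4, 26, 5, 30, 60, 78] (no swap needed)
insert 35:
  append 35 at index 6 → [4, 26, 5, 30, 60, 78, 35] (no swap needed)
insert -4:
  append -4 at index 7 → [4, 26, 5, 30, 60, 78, 35, -4]
  -4 < parent 30 at index 3, swap → [4, 26, 5, -4, 60, 78, 35, 30]
  -4 < parent 26 at index 1, swap → [4, -4, 5, 26, 60, 78, 35, 30]
  -4 < parent 4 at index 0, swap → [-4, 4, 5, 26, 60, 78, 35, 30]
extract-min → returns -4:
  remove root -4; move last element 30 to root → [30, 4, 5, 26, 60, 78, 35]
  30 vs smaller child 4 at index 1, swap → [4, 30, 5, 26, 60, 78, 35]
  30 vs smaller child 26 at index 3, swap → [4, 26, 5, 30, 60, 78, 35]
insert 37:
  append 37 at index 7 → [4, 26, 5, 30, 60, 78, 35, 37] (no swap needed)
insert 63:
  append 63 at index 8 → [4, 26, 5, 30, 60, 78, 35, 37, 63] (no swap needed)
extract-min → returns 4:
  remove root 4; move last element 63 to root → [63, 26, 5, 30, 60, 78, 35, 37]
  63 vs smaller child 5 at index 2, swap → [5, 26, 63, 30, 60, 78, 35, 37]
  63 vs smaller child 35 at index 6, swap → [5, 26, 35, 30, 60, 78, 63, 37]
insert 53:
  append 53 at index 8 → [5, 26, 35, 30, 60, 78, 63, 37, 53] (no swap needed)

[5, 26, 35, 30, 60, 78, 63, 37, 53]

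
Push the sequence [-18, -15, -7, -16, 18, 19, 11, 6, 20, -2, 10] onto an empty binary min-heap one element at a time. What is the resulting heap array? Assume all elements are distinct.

[-18, -16, -7, -15, -2, 19, 11, 6, 20, 18, 10]

Insert -18:
  append -18 at index 0 → [-18] (no swap needed)
Insert -15:
  append -15 at index 1 → [-18, -15] (no swap needed)
Insert -7:
  append -7 at index 2 → [-18, -15, -7] (no swap needed)
Insert -16:
  append -16 at index 3 → [-18, -15, -7, -16]
  -16 < parent -15 at index 1, swap → [-18, -16, -7, -15]
Insert 18:
  append 18 at index 4 → [-18, -16, -7, -15, 18] (no swap needed)
Insert 19:
  append 19 at index 5 → [-18, -16, -7, -15, 18, 19] (no swap needed)
Insert 11:
  append 11 at index 6 → [-18, -16, -7, -15, 18, 19, 11] (no swap needed)
Insert 6:
  append 6 at index 7 → [-18, -16, -7, -15, 18, 19, 11, 6] (no swap needed)
Insert 20:
  append 20 at index 8 → [-18, -16, -7, -15, 18, 19, 11, 6, 20] (no swap needed)
Insert -2:
  append -2 at index 9 → [-18, -16, -7, -15, 18, 19, 11, 6, 20, -2]
  -2 < parent 18 at index 4, swap → [-18, -16, -7, -15, -2, 19, 11, 6, 20, 18]
Insert 10:
  append 10 at index 10 → [-18, -16, -7, -15, -2, 19, 11, 6, 20, 18, 10] (no swap needed)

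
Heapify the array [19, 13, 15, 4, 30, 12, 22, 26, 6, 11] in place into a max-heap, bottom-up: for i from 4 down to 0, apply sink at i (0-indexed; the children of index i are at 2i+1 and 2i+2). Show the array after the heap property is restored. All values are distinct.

sift down from index 4: already satisfies heap property
sift down from index 3:
  4 vs larger child 26 at index 7, swap → [19, 13, 15, 26, 30, 12, 22, 4, 6, 11]
sift down from index 2:
  15 vs larger child 22 at index 6, swap → [19, 13, 22, 26, 30, 12, 15, 4, 6, 11]
sift down from index 1:
  13 vs larger child 30 at index 4, swap → [19, 30, 22, 26, 13, 12, 15, 4, 6, 11]
sift down from index 0:
  19 vs larger child 30 at index 1, swap → [30, 19, 22, 26, 13, 12, 15, 4, 6, 11]
  19 vs larger child 26 at index 3, swap → [30, 26, 22, 19, 13, 12, 15, 4, 6, 11]

[30, 26, 22, 19, 13, 12, 15, 4, 6, 11]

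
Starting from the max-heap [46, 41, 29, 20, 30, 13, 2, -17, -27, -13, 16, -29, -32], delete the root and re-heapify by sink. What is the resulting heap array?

[41, 30, 29, 20, 16, 13, 2, -17, -27, -13, -32, -29]

remove root 46; move last element -32 to root → [-32, 41, 29, 20, 30, 13, 2, -17, -27, -13, 16, -29]
-32 vs larger child 41 at index 1, swap → [41, -32, 29, 20, 30, 13, 2, -17, -27, -13, 16, -29]
-32 vs larger child 30 at index 4, swap → [41, 30, 29, 20, -32, 13, 2, -17, -27, -13, 16, -29]
-32 vs larger child 16 at index 10, swap → [41, 30, 29, 20, 16, 13, 2, -17, -27, -13, -32, -29]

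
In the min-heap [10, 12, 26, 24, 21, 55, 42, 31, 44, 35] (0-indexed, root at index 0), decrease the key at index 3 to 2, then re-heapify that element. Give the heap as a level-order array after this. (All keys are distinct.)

[2, 10, 26, 12, 21, 55, 42, 31, 44, 35]

set index 3 from 24 to 2 → [10, 12, 26, 2, 21, 55, 42, 31, 44, 35]
2 < parent 12 at index 1, swap → [10, 2, 26, 12, 21, 55, 42, 31, 44, 35]
2 < parent 10 at index 0, swap → [2, 10, 26, 12, 21, 55, 42, 31, 44, 35]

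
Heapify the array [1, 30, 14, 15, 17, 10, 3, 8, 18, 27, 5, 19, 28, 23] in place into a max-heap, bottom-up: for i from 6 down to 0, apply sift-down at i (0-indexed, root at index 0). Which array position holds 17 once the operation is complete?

4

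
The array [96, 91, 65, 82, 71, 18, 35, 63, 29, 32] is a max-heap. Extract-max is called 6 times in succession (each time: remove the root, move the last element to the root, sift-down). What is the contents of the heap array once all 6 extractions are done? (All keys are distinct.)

[35, 32, 29, 18]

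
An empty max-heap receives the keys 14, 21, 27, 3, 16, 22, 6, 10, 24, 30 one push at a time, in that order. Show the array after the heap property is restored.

[30, 27, 22, 16, 24, 21, 6, 3, 10, 14]

Insert 14:
  append 14 at index 0 → [14] (no swap needed)
Insert 21:
  append 21 at index 1 → [14, 21]
  21 > parent 14 at index 0, swap → [21, 14]
Insert 27:
  append 27 at index 2 → [21, 14, 27]
  27 > parent 21 at index 0, swap → [27, 14, 21]
Insert 3:
  append 3 at index 3 → [27, 14, 21, 3] (no swap needed)
Insert 16:
  append 16 at index 4 → [27, 14, 21, 3, 16]
  16 > parent 14 at index 1, swap → [27, 16, 21, 3, 14]
Insert 22:
  append 22 at index 5 → [27, 16, 21, 3, 14, 22]
  22 > parent 21 at index 2, swap → [27, 16, 22, 3, 14, 21]
Insert 6:
  append 6 at index 6 → [27, 16, 22, 3, 14, 21, 6] (no swap needed)
Insert 10:
  append 10 at index 7 → [27, 16, 22, 3, 14, 21, 6, 10]
  10 > parent 3 at index 3, swap → [27, 16, 22, 10, 14, 21, 6, 3]
Insert 24:
  append 24 at index 8 → [27, 16, 22, 10, 14, 21, 6, 3, 24]
  24 > parent 10 at index 3, swap → [27, 16, 22, 24, 14, 21, 6, 3, 10]
  24 > parent 16 at index 1, swap → [27, 24, 22, 16, 14, 21, 6, 3, 10]
Insert 30:
  append 30 at index 9 → [27, 24, 22, 16, 14, 21, 6, 3, 10, 30]
  30 > parent 14 at index 4, swap → [27, 24, 22, 16, 30, 21, 6, 3, 10, 14]
  30 > parent 24 at index 1, swap → [27, 30, 22, 16, 24, 21, 6, 3, 10, 14]
  30 > parent 27 at index 0, swap → [30, 27, 22, 16, 24, 21, 6, 3, 10, 14]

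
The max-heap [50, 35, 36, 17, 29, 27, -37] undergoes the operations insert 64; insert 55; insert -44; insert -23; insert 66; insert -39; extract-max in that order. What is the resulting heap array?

[64, 55, 36, 50, 29, 27, -37, 17, 35, -44, -23, -39]

insert 64:
  append 64 at index 7 → [50, 35, 36, 17, 29, 27, -37, 64]
  64 > parent 17 at index 3, swap → [50, 35, 36, 64, 29, 27, -37, 17]
  64 > parent 35 at index 1, swap → [50, 64, 36, 35, 29, 27, -37, 17]
  64 > parent 50 at index 0, swap → [64, 50, 36, 35, 29, 27, -37, 17]
insert 55:
  append 55 at index 8 → [64, 50, 36, 35, 29, 27, -37, 17, 55]
  55 > parent 35 at index 3, swap → [64, 50, 36, 55, 29, 27, -37, 17, 35]
  55 > parent 50 at index 1, swap → [64, 55, 36, 50, 29, 27, -37, 17, 35]
insert -44:
  append -44 at index 9 → [64, 55, 36, 50, 29, 27, -37, 17, 35, -44] (no swap needed)
insert -23:
  append -23 at index 10 → [64, 55, 36, 50, 29, 27, -37, 17, 35, -44, -23] (no swap needed)
insert 66:
  append 66 at index 11 → [64, 55, 36, 50, 29, 27, -37, 17, 35, -44, -23, 66]
  66 > parent 27 at index 5, swap → [64, 55, 36, 50, 29, 66, -37, 17, 35, -44, -23, 27]
  66 > parent 36 at index 2, swap → [64, 55, 66, 50, 29, 36, -37, 17, 35, -44, -23, 27]
  66 > parent 64 at index 0, swap → [66, 55, 64, 50, 29, 36, -37, 17, 35, -44, -23, 27]
insert -39:
  append -39 at index 12 → [66, 55, 64, 50, 29, 36, -37, 17, 35, -44, -23, 27, -39] (no swap needed)
extract-max → returns 66:
  remove root 66; move last element -39 to root → [-39, 55, 64, 50, 29, 36, -37, 17, 35, -44, -23, 27]
  -39 vs larger child 64 at index 2, swap → [64, 55, -39, 50, 29, 36, -37, 17, 35, -44, -23, 27]
  -39 vs larger child 36 at index 5, swap → [64, 55, 36, 50, 29, -39, -37, 17, 35, -44, -23, 27]
  -39 vs only child 27 at index 11, swap → [64, 55, 36, 50, 29, 27, -37, 17, 35, -44, -23, -39]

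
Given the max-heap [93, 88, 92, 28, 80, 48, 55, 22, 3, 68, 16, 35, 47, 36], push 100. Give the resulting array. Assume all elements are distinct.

append 100 at index 14 → [93, 88, 92, 28, 80, 48, 55, 22, 3, 68, 16, 35, 47, 36, 100]
100 > parent 55 at index 6, swap → [93, 88, 92, 28, 80, 48, 100, 22, 3, 68, 16, 35, 47, 36, 55]
100 > parent 92 at index 2, swap → [93, 88, 100, 28, 80, 48, 92, 22, 3, 68, 16, 35, 47, 36, 55]
100 > parent 93 at index 0, swap → [100, 88, 93, 28, 80, 48, 92, 22, 3, 68, 16, 35, 47, 36, 55]

[100, 88, 93, 28, 80, 48, 92, 22, 3, 68, 16, 35, 47, 36, 55]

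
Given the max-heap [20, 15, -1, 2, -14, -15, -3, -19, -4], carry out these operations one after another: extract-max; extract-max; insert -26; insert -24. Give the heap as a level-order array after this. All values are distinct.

[2, -4, -1, -19, -14, -15, -3, -26, -24]

extract-max → returns 20:
  remove root 20; move last element -4 to root → [-4, 15, -1, 2, -14, -15, -3, -19]
  -4 vs larger child 15 at index 1, swap → [15, -4, -1, 2, -14, -15, -3, -19]
  -4 vs larger child 2 at index 3, swap → [15, 2, -1, -4, -14, -15, -3, -19]
extract-max → returns 15:
  remove root 15; move last element -19 to root → [-19, 2, -1, -4, -14, -15, -3]
  -19 vs larger child 2 at index 1, swap → [2, -19, -1, -4, -14, -15, -3]
  -19 vs larger child -4 at index 3, swap → [2, -4, -1, -19, -14, -15, -3]
insert -26:
  append -26 at index 7 → [2, -4, -1, -19, -14, -15, -3, -26] (no swap needed)
insert -24:
  append -24 at index 8 → [2, -4, -1, -19, -14, -15, -3, -26, -24] (no swap needed)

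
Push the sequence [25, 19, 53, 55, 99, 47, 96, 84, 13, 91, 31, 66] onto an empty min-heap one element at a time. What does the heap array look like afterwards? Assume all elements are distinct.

[13, 19, 47, 25, 31, 53, 96, 84, 55, 99, 91, 66]

Insert 25:
  append 25 at index 0 → [25] (no swap needed)
Insert 19:
  append 19 at index 1 → [25, 19]
  19 < parent 25 at index 0, swap → [19, 25]
Insert 53:
  append 53 at index 2 → [19, 25, 53] (no swap needed)
Insert 55:
  append 55 at index 3 → [19, 25, 53, 55] (no swap needed)
Insert 99:
  append 99 at index 4 → [19, 25, 53, 55, 99] (no swap needed)
Insert 47:
  append 47 at index 5 → [19, 25, 53, 55, 99, 47]
  47 < parent 53 at index 2, swap → [19, 25, 47, 55, 99, 53]
Insert 96:
  append 96 at index 6 → [19, 25, 47, 55, 99, 53, 96] (no swap needed)
Insert 84:
  append 84 at index 7 → [19, 25, 47, 55, 99, 53, 96, 84] (no swap needed)
Insert 13:
  append 13 at index 8 → [19, 25, 47, 55, 99, 53, 96, 84, 13]
  13 < parent 55 at index 3, swap → [19, 25, 47, 13, 99, 53, 96, 84, 55]
  13 < parent 25 at index 1, swap → [19, 13, 47, 25, 99, 53, 96, 84, 55]
  13 < parent 19 at index 0, swap → [13, 19, 47, 25, 99, 53, 96, 84, 55]
Insert 91:
  append 91 at index 9 → [13, 19, 47, 25, 99, 53, 96, 84, 55, 91]
  91 < parent 99 at index 4, swap → [13, 19, 47, 25, 91, 53, 96, 84, 55, 99]
Insert 31:
  append 31 at index 10 → [13, 19, 47, 25, 91, 53, 96, 84, 55, 99, 31]
  31 < parent 91 at index 4, swap → [13, 19, 47, 25, 31, 53, 96, 84, 55, 99, 91]
Insert 66:
  append 66 at index 11 → [13, 19, 47, 25, 31, 53, 96, 84, 55, 99, 91, 66] (no swap needed)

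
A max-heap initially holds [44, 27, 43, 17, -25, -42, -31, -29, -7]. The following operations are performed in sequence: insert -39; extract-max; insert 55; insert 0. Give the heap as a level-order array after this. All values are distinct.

insert -39:
  append -39 at index 9 → [44, 27, 43, 17, -25, -42, -31, -29, -7, -39] (no swap needed)
extract-max → returns 44:
  remove root 44; move last element -39 to root → [-39, 27, 43, 17, -25, -42, -31, -29, -7]
  -39 vs larger child 43 at index 2, swap → [43, 27, -39, 17, -25, -42, -31, -29, -7]
  -39 vs larger child -31 at index 6, swap → [43, 27, -31, 17, -25, -42, -39, -29, -7]
insert 55:
  append 55 at index 9 → [43, 27, -31, 17, -25, -42, -39, -29, -7, 55]
  55 > parent -25 at index 4, swap → [43, 27, -31, 17, 55, -42, -39, -29, -7, -25]
  55 > parent 27 at index 1, swap → [43, 55, -31, 17, 27, -42, -39, -29, -7, -25]
  55 > parent 43 at index 0, swap → [55, 43, -31, 17, 27, -42, -39, -29, -7, -25]
insert 0:
  append 0 at index 10 → [55, 43, -31, 17, 27, -42, -39, -29, -7, -25, 0] (no swap needed)

[55, 43, -31, 17, 27, -42, -39, -29, -7, -25, 0]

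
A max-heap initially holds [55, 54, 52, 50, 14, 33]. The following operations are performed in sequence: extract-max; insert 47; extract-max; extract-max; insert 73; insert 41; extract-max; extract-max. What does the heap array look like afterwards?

[47, 41, 33, 14]

extract-max → returns 55:
  remove root 55; move last element 33 to root → [33, 54, 52, 50, 14]
  33 vs larger child 54 at index 1, swap → [54, 33, 52, 50, 14]
  33 vs larger child 50 at index 3, swap → [54, 50, 52, 33, 14]
insert 47:
  append 47 at index 5 → [54, 50, 52, 33, 14, 47] (no swap needed)
extract-max → returns 54:
  remove root 54; move last element 47 to root → [47, 50, 52, 33, 14]
  47 vs larger child 52 at index 2, swap → [52, 50, 47, 33, 14]
extract-max → returns 52:
  remove root 52; move last element 14 to root → [14, 50, 47, 33]
  14 vs larger child 50 at index 1, swap → [50, 14, 47, 33]
  14 vs only child 33 at index 3, swap → [50, 33, 47, 14]
insert 73:
  append 73 at index 4 → [50, 33, 47, 14, 73]
  73 > parent 33 at index 1, swap → [50, 73, 47, 14, 33]
  73 > parent 50 at index 0, swap → [73, 50, 47, 14, 33]
insert 41:
  append 41 at index 5 → [73, 50, 47, 14, 33, 41] (no swap needed)
extract-max → returns 73:
  remove root 73; move last element 41 to root → [41, 50, 47, 14, 33]
  41 vs larger child 50 at index 1, swap → [50, 41, 47, 14, 33]
extract-max → returns 50:
  remove root 50; move last element 33 to root → [33, 41, 47, 14]
  33 vs larger child 47 at index 2, swap → [47, 41, 33, 14]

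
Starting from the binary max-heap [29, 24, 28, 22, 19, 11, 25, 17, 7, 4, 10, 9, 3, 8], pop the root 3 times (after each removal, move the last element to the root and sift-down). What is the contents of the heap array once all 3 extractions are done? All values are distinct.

[24, 22, 11, 17, 19, 9, 8, 3, 7, 4, 10]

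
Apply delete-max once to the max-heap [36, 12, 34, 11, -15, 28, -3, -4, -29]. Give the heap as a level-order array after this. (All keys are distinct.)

[34, 12, 28, 11, -15, -29, -3, -4]

remove root 36; move last element -29 to root → [-29, 12, 34, 11, -15, 28, -3, -4]
-29 vs larger child 34 at index 2, swap → [34, 12, -29, 11, -15, 28, -3, -4]
-29 vs larger child 28 at index 5, swap → [34, 12, 28, 11, -15, -29, -3, -4]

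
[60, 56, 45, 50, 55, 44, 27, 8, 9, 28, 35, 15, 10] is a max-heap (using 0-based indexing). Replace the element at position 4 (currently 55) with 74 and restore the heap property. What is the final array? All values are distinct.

set index 4 from 55 to 74 → [60, 56, 45, 50, 74, 44, 27, 8, 9, 28, 35, 15, 10]
74 > parent 56 at index 1, swap → [60, 74, 45, 50, 56, 44, 27, 8, 9, 28, 35, 15, 10]
74 > parent 60 at index 0, swap → [74, 60, 45, 50, 56, 44, 27, 8, 9, 28, 35, 15, 10]

[74, 60, 45, 50, 56, 44, 27, 8, 9, 28, 35, 15, 10]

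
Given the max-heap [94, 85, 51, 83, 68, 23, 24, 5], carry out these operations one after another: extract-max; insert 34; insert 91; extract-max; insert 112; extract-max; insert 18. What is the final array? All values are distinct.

[85, 83, 51, 34, 68, 23, 24, 5, 18]

extract-max → returns 94:
  remove root 94; move last element 5 to root → [5, 85, 51, 83, 68, 23, 24]
  5 vs larger child 85 at index 1, swap → [85, 5, 51, 83, 68, 23, 24]
  5 vs larger child 83 at index 3, swap → [85, 83, 51, 5, 68, 23, 24]
insert 34:
  append 34 at index 7 → [85, 83, 51, 5, 68, 23, 24, 34]
  34 > parent 5 at index 3, swap → [85, 83, 51, 34, 68, 23, 24, 5]
insert 91:
  append 91 at index 8 → [85, 83, 51, 34, 68, 23, 24, 5, 91]
  91 > parent 34 at index 3, swap → [85, 83, 51, 91, 68, 23, 24, 5, 34]
  91 > parent 83 at index 1, swap → [85, 91, 51, 83, 68, 23, 24, 5, 34]
  91 > parent 85 at index 0, swap → [91, 85, 51, 83, 68, 23, 24, 5, 34]
extract-max → returns 91:
  remove root 91; move last element 34 to root → [34, 85, 51, 83, 68, 23, 24, 5]
  34 vs larger child 85 at index 1, swap → [85, 34, 51, 83, 68, 23, 24, 5]
  34 vs larger child 83 at index 3, swap → [85, 83, 51, 34, 68, 23, 24, 5]
insert 112:
  append 112 at index 8 → [85, 83, 51, 34, 68, 23, 24, 5, 112]
  112 > parent 34 at index 3, swap → [85, 83, 51, 112, 68, 23, 24, 5, 34]
  112 > parent 83 at index 1, swap → [85, 112, 51, 83, 68, 23, 24, 5, 34]
  112 > parent 85 at index 0, swap → [112, 85, 51, 83, 68, 23, 24, 5, 34]
extract-max → returns 112:
  remove root 112; move last element 34 to root → [34, 85, 51, 83, 68, 23, 24, 5]
  34 vs larger child 85 at index 1, swap → [85, 34, 51, 83, 68, 23, 24, 5]
  34 vs larger child 83 at index 3, swap → [85, 83, 51, 34, 68, 23, 24, 5]
insert 18:
  append 18 at index 8 → [85, 83, 51, 34, 68, 23, 24, 5, 18] (no swap needed)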